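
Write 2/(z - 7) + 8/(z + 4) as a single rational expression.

Common denominator (z - 7)(z + 4). Numerator: 2(z + 4) + 8(z - 7) = (2z + 8) + (8z - 56) = 10z - 48
Result: (10z - 48)/[(z - 7)(z + 4)]


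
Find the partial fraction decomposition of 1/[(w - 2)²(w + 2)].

Cover-up at w=-2: R = 1/(-2 - 2)² = 1/16. Cover-up at w=2: Q = 1/(2 + 2) = 1/4. Comparing w² coeff: P = -R = -1/16
Result: (-1/16)/(w - 2) + (1/4)/(w - 2)² + (1/16)/(w + 2)


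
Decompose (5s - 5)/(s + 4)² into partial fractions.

(5s - 5) = α(s + 4) + β. At s = -4: β = 5·(-4) - 5 = -25. Coeff of s: α = 5
Result: 5/(s + 4) - 25/(s + 4)²


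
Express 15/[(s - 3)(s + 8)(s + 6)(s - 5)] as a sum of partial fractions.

Using Heaviside cover-up: (-5/66)/(s - 3) - (15/286)/(s + 8) + (5/66)/(s + 6) + (15/286)/(s - 5)


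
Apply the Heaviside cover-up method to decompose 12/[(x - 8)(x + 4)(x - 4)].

Cover (x - 8), x=8: P = 12/[(8 + 4)(8 - 4)] = 1/4. Cover (x + 4), x=-4: Q = 12/[(-4 - 8)(-4 - 4)] = 1/8. Cover (x - 4), x=4: R = 12/[(4 - 8)(4 + 4)] = -3/8.
Result: (1/4)/(x - 8) + (1/8)/(x + 4) - (3/8)/(x - 4)


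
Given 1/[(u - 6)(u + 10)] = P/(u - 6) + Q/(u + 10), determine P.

Cover-up at u = 6: P = 1/(6 + 10) = 1/16


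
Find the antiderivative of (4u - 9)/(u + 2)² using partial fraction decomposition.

Decompose: P = 4, Q = 4·(-2) - 9 = -17, so (4u - 9)/(u + 2)² = 4/(u + 2) - 17/(u + 2)². Integrate: ∫ P/(u + 2) du = 4 ln|(u + 2)|; ∫ Q/(u + 2)² du = 17/(u + 2). Sum: 4 ln|(u + 2)| + 17/(u + 2) + C


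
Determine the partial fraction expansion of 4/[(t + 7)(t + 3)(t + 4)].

Using cover-up method: P = 1/3, Q = 1, R = -4/3
Result: (1/3)/(t + 7) + 1/(t + 3) - (4/3)/(t + 4)


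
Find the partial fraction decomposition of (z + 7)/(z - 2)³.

(z + 7) = P(z - 2)² + Q(z - 2) + R. At z = 2: R = 1·2 + 7 = 9. Coefficients: P = 0, Q = 1
Result: 1/(z - 2)² + 9/(z - 2)³


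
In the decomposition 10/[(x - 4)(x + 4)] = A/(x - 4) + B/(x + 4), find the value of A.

Cover-up at x = 4: A = 10/(4 + 4) = 10/8 = 5/4


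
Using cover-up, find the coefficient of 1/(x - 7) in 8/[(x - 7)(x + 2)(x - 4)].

Cover (x - 7), set x=7: 8/[(7 + 2)(7 - 4)] = 8/27


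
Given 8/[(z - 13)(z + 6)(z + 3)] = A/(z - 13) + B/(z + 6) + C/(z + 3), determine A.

Cover-up at z = 13: A = 8/[(13 + 6)(13 + 3)] = 8/[(19)(16)] = 8/304 = 1/38


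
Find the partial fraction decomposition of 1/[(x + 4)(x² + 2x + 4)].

Cover-up at x = -4: P = 1/((-4)² + 2·(-4) + 4) = 1/12. Then Q = -P = -1/12, R = -P·(2 - 4) = 1/6
Result: (1/12)/(x + 4) - ((1/12)x - 1/6)/(x² + 2x + 4)


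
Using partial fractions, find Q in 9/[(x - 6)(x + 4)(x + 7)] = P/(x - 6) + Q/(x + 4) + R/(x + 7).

Cover-up at x = -4: Q = 9/[(-4 - 6)(-4 + 7)] = 9/[(-10)(3)] = -9/30 = -3/10


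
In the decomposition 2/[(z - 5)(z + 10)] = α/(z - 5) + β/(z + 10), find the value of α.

Cover-up at z = 5: α = 2/(5 + 10) = 2/15


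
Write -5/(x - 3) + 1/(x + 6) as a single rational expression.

Common denominator (x - 3)(x + 6). Numerator: -5(x + 6) + 1(x - 3) = (-5x - 30) + (x - 3) = -4x - 33
Result: (-4x - 33)/[(x - 3)(x + 6)]


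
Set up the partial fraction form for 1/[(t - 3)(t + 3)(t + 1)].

Three distinct linear factors: P/(t - 3) + Q/(t + 3) + R/(t + 1)


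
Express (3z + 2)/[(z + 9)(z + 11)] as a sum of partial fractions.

At z=-9: α = (3·(-9) + 2)/(-9 + 11) = -25/2. At z=-11: β = (3·(-11) + 2)/(-11 + 9) = 31/2
Result: (-25/2)/(z + 9) + (31/2)/(z + 11)


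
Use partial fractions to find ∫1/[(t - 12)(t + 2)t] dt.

Cover-up: α = 1/168, β = 1/28, γ = -1/24. Decomposition: (1/168)/(t - 12) + (1/28)/(t + 2) - (1/24)/t. Integrate each term: (1/168) ln|(t - 12)| + (1/28) ln|(t + 2)| - (1/24) ln|t| + C


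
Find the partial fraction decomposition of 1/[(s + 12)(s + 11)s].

Using cover-up method: A = 1/12, B = -1/11, C = 1/132
Result: (1/12)/(s + 12) - (1/11)/(s + 11) + (1/132)/s


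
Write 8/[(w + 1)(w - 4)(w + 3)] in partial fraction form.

Using cover-up method: P = -4/5, Q = 8/35, R = 4/7
Result: (-4/5)/(w + 1) + (8/35)/(w - 4) + (4/7)/(w + 3)


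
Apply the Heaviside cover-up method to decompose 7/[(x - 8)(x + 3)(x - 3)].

Cover (x - 8), x=8: A = 7/[(8 + 3)(8 - 3)] = 7/55. Cover (x + 3), x=-3: B = 7/[(-3 - 8)(-3 - 3)] = 7/66. Cover (x - 3), x=3: C = 7/[(3 - 8)(3 + 3)] = -7/30.
Result: (7/55)/(x - 8) + (7/66)/(x + 3) - (7/30)/(x - 3)


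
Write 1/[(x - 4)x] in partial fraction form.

1/(x - 4)x = α/(x - 4) + β/x. α = 1/(4 - 0) = 1/4, β = 1/(0 - 4) = -1/4
Result: (1/4)/(x - 4) - (1/4)/x


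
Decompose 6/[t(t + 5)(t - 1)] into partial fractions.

Using cover-up method: P = -6/5, Q = 1/5, R = 1
Result: (-6/5)/t + (1/5)/(t + 5) + 1/(t - 1)


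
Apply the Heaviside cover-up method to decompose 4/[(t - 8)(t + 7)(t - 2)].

Cover (t - 8), t=8: α = 4/[(8 + 7)(8 - 2)] = 2/45. Cover (t + 7), t=-7: β = 4/[(-7 - 8)(-7 - 2)] = 4/135. Cover (t - 2), t=2: γ = 4/[(2 - 8)(2 + 7)] = -2/27.
Result: (2/45)/(t - 8) + (4/135)/(t + 7) - (2/27)/(t - 2)


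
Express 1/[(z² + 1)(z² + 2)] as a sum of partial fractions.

Coefficient matching gives α = γ = 0, β = 1/(2-1) = 1, δ = -β = -1
Result: 1/(z² + 1) - 1/(z² + 2)


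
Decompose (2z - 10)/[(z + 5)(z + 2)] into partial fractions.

At z=-5: α = (2·(-5) - 10)/(-5 + 2) = 20/3. At z=-2: β = (2·(-2) - 10)/(-2 + 5) = -14/3
Result: (20/3)/(z + 5) - (14/3)/(z + 2)


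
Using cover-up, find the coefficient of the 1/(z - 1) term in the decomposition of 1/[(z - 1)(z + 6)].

Cover (z - 1), set z=1: 1/((z + 6) at z=1) = 1/(7) = 1/7


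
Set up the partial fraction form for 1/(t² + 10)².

Repeated quadratic factor: (αt + β)/(t² + 10) + (γt + δ)/(t² + 10)²


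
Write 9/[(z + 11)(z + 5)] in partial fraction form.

9/(z + 11)(z + 5) = P/(z + 11) + Q/(z + 5). P = 9/(-11 + 5) = -3/2, Q = 9/(-5 + 11) = 3/2
Result: (-3/2)/(z + 11) + (3/2)/(z + 5)


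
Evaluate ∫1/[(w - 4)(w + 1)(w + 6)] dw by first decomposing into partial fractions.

Cover-up: P = 1/50, Q = -1/25, R = 1/50. Decomposition: (1/50)/(w - 4) - (1/25)/(w + 1) + (1/50)/(w + 6). Integrate each term: (1/50) ln|(w - 4)| - (1/25) ln|(w + 1)| + (1/50) ln|(w + 6)| + C


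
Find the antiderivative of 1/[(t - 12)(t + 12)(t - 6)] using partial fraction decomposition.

Cover-up: A = 1/144, B = 1/432, C = -1/108. Decomposition: (1/144)/(t - 12) + (1/432)/(t + 12) - (1/108)/(t - 6). Integrate each term: (1/144) ln|(t - 12)| + (1/432) ln|(t + 12)| - (1/108) ln|(t - 6)| + C


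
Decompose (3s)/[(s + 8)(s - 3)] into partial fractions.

At s=-8: P = (3·(-8) + 0)/(-8 - 3) = 24/11. At s=3: Q = (3·3 + 0)/(3 + 8) = 9/11
Result: (24/11)/(s + 8) + (9/11)/(s - 3)


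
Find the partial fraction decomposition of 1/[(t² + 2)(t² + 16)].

Coefficient matching gives A = C = 0, B = 1/(16-2) = 1/14, D = -B = -1/14
Result: (1/14)/(t² + 2) - (1/14)/(t² + 16)


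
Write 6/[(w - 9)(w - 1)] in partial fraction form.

6/(w - 9)(w - 1) = P/(w - 9) + Q/(w - 1). P = 6/(9 - 1) = 3/4, Q = 6/(1 - 9) = -3/4
Result: (3/4)/(w - 9) - (3/4)/(w - 1)


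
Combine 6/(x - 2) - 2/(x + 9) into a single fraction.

Common denominator (x - 2)(x + 9). Numerator: 6(x + 9) - 2(x - 2) = (6x + 54) - (2x - 4) = 4x + 58
Result: (4x + 58)/[(x - 2)(x + 9)]


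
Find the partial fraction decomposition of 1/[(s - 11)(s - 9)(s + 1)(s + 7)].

Using Heaviside cover-up: (1/432)/(s - 11) - (1/320)/(s - 9) + (1/720)/(s + 1) - (1/1728)/(s + 7)


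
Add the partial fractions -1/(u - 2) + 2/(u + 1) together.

Common denominator (u - 2)(u + 1). Numerator: -1(u + 1) + 2(u - 2) = (-u - 1) + (2u - 4) = u - 5
Result: (u - 5)/[(u - 2)(u + 1)]


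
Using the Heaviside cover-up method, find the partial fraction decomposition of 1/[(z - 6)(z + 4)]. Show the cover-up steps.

Cover (z - 6): set z=6, get α = 1/(6 + 4) = 1/10. Cover (z + 4): set z=-4, get β = 1/(-4 - 6) = -1/10.
Result: (1/10)/(z - 6) - (1/10)/(z + 4)


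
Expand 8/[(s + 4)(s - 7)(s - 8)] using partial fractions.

Using cover-up method: A = 2/33, B = -8/11, C = 2/3
Result: (2/33)/(s + 4) - (8/11)/(s - 7) + (2/3)/(s - 8)


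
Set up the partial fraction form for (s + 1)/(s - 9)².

Repeated linear factor: A/(s - 9) + B/(s - 9)²


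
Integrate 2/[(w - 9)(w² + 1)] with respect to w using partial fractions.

Cover-up at w=9: P = 2/(9²+1) = 1/41. Coeff matching: Q = -1/41, R = -9/41. Decomposition: (1/41)/(w - 9) - ((1/41)w + 9/41)/(w² + 1). Integrate: linear → ln, quadratic → (1/2)ln + arctan: (1/41) ln|(w - 9)| - (1/82) ln(w² + 1) - (9/41) arctan(w) + C


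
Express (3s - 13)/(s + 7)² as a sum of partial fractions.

(3s - 13) = α(s + 7) + β. At s = -7: β = 3·(-7) - 13 = -34. Coeff of s: α = 3
Result: 3/(s + 7) - 34/(s + 7)²


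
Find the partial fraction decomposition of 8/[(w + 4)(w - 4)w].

Using cover-up method: α = 1/4, β = 1/4, γ = -1/2
Result: (1/4)/(w + 4) + (1/4)/(w - 4) - (1/2)/w


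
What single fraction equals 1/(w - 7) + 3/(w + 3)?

Common denominator (w - 7)(w + 3). Numerator: 1(w + 3) + 3(w - 7) = (w + 3) + (3w - 21) = 4w - 18
Result: (4w - 18)/[(w - 7)(w + 3)]


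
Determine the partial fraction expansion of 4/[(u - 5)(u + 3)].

4/(u - 5)(u + 3) = α/(u - 5) + β/(u + 3). α = 4/(5 + 3) = 1/2, β = 4/(-3 - 5) = -1/2
Result: (1/2)/(u - 5) - (1/2)/(u + 3)


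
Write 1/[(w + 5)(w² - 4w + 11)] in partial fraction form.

Cover-up at w = -5: P = 1/((-5)² - 4·(-5) + 11) = 1/56. Then Q = -P = -1/56, R = -P·(-4 - 5) = 9/56
Result: (1/56)/(w + 5) - ((1/56)w - 9/56)/(w² - 4w + 11)


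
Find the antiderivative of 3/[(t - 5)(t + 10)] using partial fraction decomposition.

Decompose: 3/[(t - 5)(t + 10)] = (1/5)/(t - 5) - (1/5)/(t + 10). Integrate each term: (1/5) ln|(t - 5)| - (1/5) ln|(t + 10)| + C


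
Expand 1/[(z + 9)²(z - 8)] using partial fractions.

Cover-up at z=8: C = 1/(8 + 9)² = 1/289. Cover-up at z=-9: B = 1/(-9 - 8) = -1/17. Comparing z² coeff: A = -C = -1/289
Result: (-1/289)/(z + 9) - (1/17)/(z + 9)² + (1/289)/(z - 8)


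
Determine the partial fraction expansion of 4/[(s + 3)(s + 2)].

4/(s + 3)(s + 2) = A/(s + 3) + B/(s + 2). A = 4/(-3 + 2) = -4, B = 4/(-2 + 3) = 4
Result: -4/(s + 3) + 4/(s + 2)


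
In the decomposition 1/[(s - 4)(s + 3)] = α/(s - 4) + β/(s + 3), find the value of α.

Cover-up at s = 4: α = 1/(4 + 3) = 1/7


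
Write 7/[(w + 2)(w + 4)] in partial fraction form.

7/(w + 2)(w + 4) = P/(w + 2) + Q/(w + 4). P = 7/(-2 + 4) = 7/2, Q = 7/(-4 + 2) = -7/2
Result: (7/2)/(w + 2) - (7/2)/(w + 4)


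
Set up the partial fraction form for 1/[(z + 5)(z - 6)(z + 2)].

Three distinct linear factors: P/(z + 5) + Q/(z - 6) + R/(z + 2)


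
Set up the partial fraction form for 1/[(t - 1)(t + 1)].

Distinct linear factors: α/(t - 1) + β/(t + 1)


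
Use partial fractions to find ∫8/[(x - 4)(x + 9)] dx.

Decompose: 8/[(x - 4)(x + 9)] = (8/13)/(x - 4) - (8/13)/(x + 9). Integrate each term: (8/13) ln|(x - 4)| - (8/13) ln|(x + 9)| + C


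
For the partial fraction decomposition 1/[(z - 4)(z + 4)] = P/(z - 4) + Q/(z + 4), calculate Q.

Cover-up at z = -4: Q = 1/(-4 - 4) = -1/8


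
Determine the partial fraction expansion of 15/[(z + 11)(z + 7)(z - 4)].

Using cover-up method: α = 1/4, β = -15/44, γ = 1/11
Result: (1/4)/(z + 11) - (15/44)/(z + 7) + (1/11)/(z - 4)


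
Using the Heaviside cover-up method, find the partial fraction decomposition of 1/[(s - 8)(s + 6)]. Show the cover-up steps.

Cover (s - 8): set s=8, get α = 1/(8 + 6) = 1/14. Cover (s + 6): set s=-6, get β = 1/(-6 - 8) = -1/14.
Result: (1/14)/(s - 8) - (1/14)/(s + 6)


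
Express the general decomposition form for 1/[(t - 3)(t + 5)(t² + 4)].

Two linear + quadratic: P/(t - 3) + Q/(t + 5) + (Rt + S)/(t² + 4)


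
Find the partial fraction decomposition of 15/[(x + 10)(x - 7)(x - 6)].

Using cover-up method: α = 15/272, β = 15/17, γ = -15/16
Result: (15/272)/(x + 10) + (15/17)/(x - 7) - (15/16)/(x - 6)


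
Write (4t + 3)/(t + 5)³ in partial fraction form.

(4t + 3) = A(t + 5)² + B(t + 5) + C. At t = -5: C = 4·(-5) + 3 = -17. Coefficients: A = 0, B = 4
Result: 4/(t + 5)² - 17/(t + 5)³


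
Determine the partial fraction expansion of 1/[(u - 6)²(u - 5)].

Cover-up at u=5: C = 1/(5 - 6)² = 1. Cover-up at u=6: B = 1/(6 - 5) = 1. Comparing u² coeff: A = -C = -1
Result: -1/(u - 6) + 1/(u - 6)² + 1/(u - 5)


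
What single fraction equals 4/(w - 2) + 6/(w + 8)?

Common denominator (w - 2)(w + 8). Numerator: 4(w + 8) + 6(w - 2) = (4w + 32) + (6w - 12) = 10w + 20
Result: (10w + 20)/[(w - 2)(w + 8)]


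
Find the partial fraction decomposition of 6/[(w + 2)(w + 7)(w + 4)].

Using cover-up method: P = 3/5, Q = 2/5, R = -1
Result: (3/5)/(w + 2) + (2/5)/(w + 7) - 1/(w + 4)


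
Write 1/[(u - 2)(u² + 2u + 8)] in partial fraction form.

Cover-up at u = 2: A = 1/(2² + 2·2 + 8) = 1/16. Then B = -A = -1/16, C = -A·(2 + 2) = -1/4
Result: (1/16)/(u - 2) - ((1/16)u + 1/4)/(u² + 2u + 8)


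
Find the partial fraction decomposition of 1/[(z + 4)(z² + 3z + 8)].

Cover-up at z = -4: A = 1/((-4)² + 3·(-4) + 8) = 1/12. Then B = -A = -1/12, C = -A·(3 - 4) = 1/12
Result: (1/12)/(z + 4) - ((1/12)z - 1/12)/(z² + 3z + 8)


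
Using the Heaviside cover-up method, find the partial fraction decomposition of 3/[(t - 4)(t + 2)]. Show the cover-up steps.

Cover (t - 4): set t=4, get α = 3/(4 + 2) = 1/2. Cover (t + 2): set t=-2, get β = 3/(-2 - 4) = -1/2.
Result: (1/2)/(t - 4) - (1/2)/(t + 2)


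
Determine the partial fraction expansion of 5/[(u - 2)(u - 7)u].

Using cover-up method: P = -1/2, Q = 1/7, R = 5/14
Result: (-1/2)/(u - 2) + (1/7)/(u - 7) + (5/14)/u


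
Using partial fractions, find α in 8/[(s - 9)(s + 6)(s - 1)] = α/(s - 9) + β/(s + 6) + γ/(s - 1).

Cover-up at s = 9: α = 8/[(9 + 6)(9 - 1)] = 8/[(15)(8)] = 8/120 = 1/15


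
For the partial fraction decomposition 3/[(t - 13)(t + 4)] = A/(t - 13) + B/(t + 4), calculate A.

Cover-up at t = 13: A = 3/(13 + 4) = 3/17


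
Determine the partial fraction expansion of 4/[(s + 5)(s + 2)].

4/(s + 5)(s + 2) = A/(s + 5) + B/(s + 2). A = 4/(-5 + 2) = -4/3, B = 4/(-2 + 5) = 4/3
Result: (-4/3)/(s + 5) + (4/3)/(s + 2)


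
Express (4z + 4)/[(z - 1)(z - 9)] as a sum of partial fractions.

At z=1: α = (4·1 + 4)/(1 - 9) = -1. At z=9: β = (4·9 + 4)/(9 - 1) = 5
Result: -1/(z - 1) + 5/(z - 9)


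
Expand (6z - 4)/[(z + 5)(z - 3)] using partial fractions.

At z=-5: α = (6·(-5) - 4)/(-5 - 3) = 17/4. At z=3: β = (6·3 - 4)/(3 + 5) = 7/4
Result: (17/4)/(z + 5) + (7/4)/(z - 3)


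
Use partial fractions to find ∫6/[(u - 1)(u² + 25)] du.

Cover-up at u=1: α = 6/(1²+25) = 3/13. Coeff matching: β = -3/13, γ = -3/13. Decomposition: (3/13)/(u - 1) - ((3/13)u + 3/13)/(u² + 25). Integrate: linear → ln, quadratic → (1/2)ln + arctan: (3/13) ln|(u - 1)| - (3/26) ln(u² + 25) - (3/65) arctan(u/5) + C


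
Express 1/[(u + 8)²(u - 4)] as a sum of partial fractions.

Cover-up at u=4: γ = 1/(4 + 8)² = 1/144. Cover-up at u=-8: β = 1/(-8 - 4) = -1/12. Comparing u² coeff: α = -γ = -1/144
Result: (-1/144)/(u + 8) - (1/12)/(u + 8)² + (1/144)/(u - 4)


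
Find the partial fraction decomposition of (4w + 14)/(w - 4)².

(4w + 14) = A(w - 4) + B. At w = 4: B = 4·4 + 14 = 30. Coeff of w: A = 4
Result: 4/(w - 4) + 30/(w - 4)²


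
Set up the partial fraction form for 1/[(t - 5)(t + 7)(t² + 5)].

Two linear + quadratic: P/(t - 5) + Q/(t + 7) + (Rt + S)/(t² + 5)


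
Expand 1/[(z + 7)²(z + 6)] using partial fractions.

Cover-up at z=-6: R = 1/(-6 + 7)² = 1. Cover-up at z=-7: Q = 1/(-7 + 6) = -1. Comparing z² coeff: P = -R = -1
Result: -1/(z + 7) - 1/(z + 7)² + 1/(z + 6)


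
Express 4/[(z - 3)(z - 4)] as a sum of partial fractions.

4/(z - 3)(z - 4) = A/(z - 3) + B/(z - 4). A = 4/(3 - 4) = -4, B = 4/(4 - 3) = 4
Result: -4/(z - 3) + 4/(z - 4)


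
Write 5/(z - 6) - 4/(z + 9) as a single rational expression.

Common denominator (z - 6)(z + 9). Numerator: 5(z + 9) - 4(z - 6) = (5z + 45) - (4z - 24) = z + 69
Result: (z + 69)/[(z - 6)(z + 9)]


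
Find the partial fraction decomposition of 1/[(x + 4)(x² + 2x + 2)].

Cover-up at x = -4: α = 1/((-4)² + 2·(-4) + 2) = 1/10. Then β = -α = -1/10, γ = -α·(2 - 4) = 1/5
Result: (1/10)/(x + 4) - ((1/10)x - 1/5)/(x² + 2x + 2)


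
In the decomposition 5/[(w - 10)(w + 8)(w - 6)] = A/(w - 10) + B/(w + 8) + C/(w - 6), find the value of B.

Cover-up at w = -8: B = 5/[(-8 - 10)(-8 - 6)] = 5/[(-18)(-14)] = 5/252


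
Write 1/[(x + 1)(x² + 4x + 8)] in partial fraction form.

Cover-up at x = -1: P = 1/((-1)² + 4·(-1) + 8) = 1/5. Then Q = -P = -1/5, R = -P·(4 - 1) = -3/5
Result: (1/5)/(x + 1) - ((1/5)x + 3/5)/(x² + 4x + 8)


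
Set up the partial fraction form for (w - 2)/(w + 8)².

Repeated linear factor: P/(w + 8) + Q/(w + 8)²


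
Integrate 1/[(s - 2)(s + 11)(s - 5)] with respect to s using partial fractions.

Cover-up: P = -1/39, Q = 1/208, R = 1/48. Decomposition: (-1/39)/(s - 2) + (1/208)/(s + 11) + (1/48)/(s - 5). Integrate each term: (-1/39) ln|(s - 2)| + (1/208) ln|(s + 11)| + (1/48) ln|(s - 5)| + C


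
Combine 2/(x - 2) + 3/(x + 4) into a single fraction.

Common denominator (x - 2)(x + 4). Numerator: 2(x + 4) + 3(x - 2) = (2x + 8) + (3x - 6) = 5x + 2
Result: (5x + 2)/[(x - 2)(x + 4)]


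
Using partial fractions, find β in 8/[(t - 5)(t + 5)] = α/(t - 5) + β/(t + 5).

Cover-up at t = -5: β = 8/(-5 - 5) = -8/10 = -4/5


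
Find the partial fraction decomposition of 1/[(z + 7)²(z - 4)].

Cover-up at z=4: R = 1/(4 + 7)² = 1/121. Cover-up at z=-7: Q = 1/(-7 - 4) = -1/11. Comparing z² coeff: P = -R = -1/121
Result: (-1/121)/(z + 7) - (1/11)/(z + 7)² + (1/121)/(z - 4)


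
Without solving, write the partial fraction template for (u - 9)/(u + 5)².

Repeated linear factor: A/(u + 5) + B/(u + 5)²


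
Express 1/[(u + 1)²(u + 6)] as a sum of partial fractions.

Cover-up at u=-6: C = 1/(-6 + 1)² = 1/25. Cover-up at u=-1: B = 1/(-1 + 6) = 1/5. Comparing u² coeff: A = -C = -1/25
Result: (-1/25)/(u + 1) + (1/5)/(u + 1)² + (1/25)/(u + 6)


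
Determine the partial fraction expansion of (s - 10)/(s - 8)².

(s - 10) = α(s - 8) + β. At s = 8: β = 1·8 - 10 = -2. Coeff of s: α = 1
Result: 1/(s - 8) - 2/(s - 8)²


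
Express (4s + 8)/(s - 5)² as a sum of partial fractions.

(4s + 8) = P(s - 5) + Q. At s = 5: Q = 4·5 + 8 = 28. Coeff of s: P = 4
Result: 4/(s - 5) + 28/(s - 5)²


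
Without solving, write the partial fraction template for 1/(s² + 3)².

Repeated quadratic factor: (αs + β)/(s² + 3) + (γs + δ)/(s² + 3)²


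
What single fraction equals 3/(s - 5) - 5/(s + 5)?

Common denominator (s - 5)(s + 5). Numerator: 3(s + 5) - 5(s - 5) = (3s + 15) - (5s - 25) = -2s + 40
Result: (-2s + 40)/[(s - 5)(s + 5)]


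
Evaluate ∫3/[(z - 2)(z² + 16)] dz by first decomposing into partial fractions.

Cover-up at z=2: α = 3/(2²+16) = 3/20. Coeff matching: β = -3/20, γ = -3/10. Decomposition: (3/20)/(z - 2) - ((3/20)z + 3/10)/(z² + 16). Integrate: linear → ln, quadratic → (1/2)ln + arctan: (3/20) ln|(z - 2)| - (3/40) ln(z² + 16) - (3/40) arctan(z/4) + C


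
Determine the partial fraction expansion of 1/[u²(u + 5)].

Cover-up at u=-5: R = 1/(-5 - 0)² = 1/25. Cover-up at u=0: Q = 1/(0 + 5) = 1/5. Comparing u² coeff: P = -R = -1/25
Result: (-1/25)/u + (1/5)/u² + (1/25)/(u + 5)


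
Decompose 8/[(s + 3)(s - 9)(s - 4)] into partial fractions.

Using cover-up method: P = 2/21, Q = 2/15, R = -8/35
Result: (2/21)/(s + 3) + (2/15)/(s - 9) - (8/35)/(s - 4)


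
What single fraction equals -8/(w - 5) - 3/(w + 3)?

Common denominator (w - 5)(w + 3). Numerator: -8(w + 3) - 3(w - 5) = (-8w - 24) - (3w - 15) = -11w - 9
Result: (-11w - 9)/[(w - 5)(w + 3)]


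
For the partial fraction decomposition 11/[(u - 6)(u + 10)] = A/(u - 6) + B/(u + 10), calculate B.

Cover-up at u = -10: B = 11/(-10 - 6) = -11/16


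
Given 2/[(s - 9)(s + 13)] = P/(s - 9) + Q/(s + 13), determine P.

Cover-up at s = 9: P = 2/(9 + 13) = 2/22 = 1/11


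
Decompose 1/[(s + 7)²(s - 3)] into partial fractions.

Cover-up at s=3: γ = 1/(3 + 7)² = 1/100. Cover-up at s=-7: β = 1/(-7 - 3) = -1/10. Comparing s² coeff: α = -γ = -1/100
Result: (-1/100)/(s + 7) - (1/10)/(s + 7)² + (1/100)/(s - 3)


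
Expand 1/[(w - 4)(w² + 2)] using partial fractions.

Cover-up at w = 4: P = 1/(4² + 2) = 1/18. Then Q = -P = -1/18, R = -P·(0 + 4) = -2/9
Result: (1/18)/(w - 4) - ((1/18)w + 2/9)/(w² + 2)


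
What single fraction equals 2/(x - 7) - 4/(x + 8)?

Common denominator (x - 7)(x + 8). Numerator: 2(x + 8) - 4(x - 7) = (2x + 16) - (4x - 28) = -2x + 44
Result: (-2x + 44)/[(x - 7)(x + 8)]


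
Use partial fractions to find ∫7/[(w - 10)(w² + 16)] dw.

Cover-up at w=10: A = 7/(10²+16) = 7/116. Coeff matching: B = -7/116, C = -35/58. Decomposition: (7/116)/(w - 10) - ((7/116)w + 35/58)/(w² + 16). Integrate: linear → ln, quadratic → (1/2)ln + arctan: (7/116) ln|(w - 10)| - (7/232) ln(w² + 16) - (35/232) arctan(w/4) + C


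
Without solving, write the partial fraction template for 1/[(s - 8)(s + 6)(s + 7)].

Three distinct linear factors: A/(s - 8) + B/(s + 6) + C/(s + 7)


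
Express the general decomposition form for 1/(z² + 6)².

Repeated quadratic factor: (αz + β)/(z² + 6) + (γz + δ)/(z² + 6)²


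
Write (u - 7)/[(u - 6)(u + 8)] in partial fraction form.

At u=6: α = (1·6 - 7)/(6 + 8) = -1/14. At u=-8: β = (1·(-8) - 7)/(-8 - 6) = 15/14
Result: (-1/14)/(u - 6) + (15/14)/(u + 8)


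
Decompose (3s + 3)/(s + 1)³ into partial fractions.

(3s + 3) = P(s + 1)² + Q(s + 1) + R. At s = -1: R = 3·(-1) + 3 = 0. Coefficients: P = 0, Q = 3
Result: 3/(s + 1)²


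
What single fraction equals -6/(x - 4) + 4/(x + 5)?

Common denominator (x - 4)(x + 5). Numerator: -6(x + 5) + 4(x - 4) = (-6x - 30) + (4x - 16) = -2x - 46
Result: (-2x - 46)/[(x - 4)(x + 5)]


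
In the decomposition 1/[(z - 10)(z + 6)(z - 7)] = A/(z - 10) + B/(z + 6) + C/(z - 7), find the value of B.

Cover-up at z = -6: B = 1/[(-6 - 10)(-6 - 7)] = 1/[(-16)(-13)] = 1/208


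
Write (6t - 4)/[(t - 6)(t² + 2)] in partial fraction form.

At t=6: A = (6·6 - 4)/(6² + 2) = 16/19. B = -A = -16/19, C = 6 - 6·A = 18/19
Result: (16/19)/(t - 6) - ((16/19)t - 18/19)/(t² + 2)


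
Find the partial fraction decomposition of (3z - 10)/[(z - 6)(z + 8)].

At z=6: A = (3·6 - 10)/(6 + 8) = 4/7. At z=-8: B = (3·(-8) - 10)/(-8 - 6) = 17/7
Result: (4/7)/(z - 6) + (17/7)/(z + 8)


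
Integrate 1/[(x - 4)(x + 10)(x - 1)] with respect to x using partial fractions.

Cover-up: A = 1/42, B = 1/154, C = -1/33. Decomposition: (1/42)/(x - 4) + (1/154)/(x + 10) - (1/33)/(x - 1). Integrate each term: (1/42) ln|(x - 4)| + (1/154) ln|(x + 10)| - (1/33) ln|(x - 1)| + C


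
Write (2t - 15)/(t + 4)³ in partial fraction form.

(2t - 15) = P(t + 4)² + Q(t + 4) + R. At t = -4: R = 2·(-4) - 15 = -23. Coefficients: P = 0, Q = 2
Result: 2/(t + 4)² - 23/(t + 4)³


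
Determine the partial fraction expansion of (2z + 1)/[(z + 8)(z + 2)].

At z=-8: A = (2·(-8) + 1)/(-8 + 2) = 5/2. At z=-2: B = (2·(-2) + 1)/(-2 + 8) = -1/2
Result: (5/2)/(z + 8) - (1/2)/(z + 2)


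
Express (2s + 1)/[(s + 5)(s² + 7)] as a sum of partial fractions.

At s=-5: α = (2·(-5) + 1)/((-5)² + 7) = -9/32. β = -α = 9/32, γ = 2 - (-5)·α = 19/32
Result: (-9/32)/(s + 5) + ((9/32)s + 19/32)/(s² + 7)


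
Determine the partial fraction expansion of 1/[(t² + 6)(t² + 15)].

Coefficient matching gives P = R = 0, Q = 1/(15-6) = 1/9, S = -Q = -1/9
Result: (1/9)/(t² + 6) - (1/9)/(t² + 15)


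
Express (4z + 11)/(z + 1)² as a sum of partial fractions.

(4z + 11) = P(z + 1) + Q. At z = -1: Q = 4·(-1) + 11 = 7. Coeff of z: P = 4
Result: 4/(z + 1) + 7/(z + 1)²


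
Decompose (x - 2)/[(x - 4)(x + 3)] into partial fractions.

At x=4: P = (1·4 - 2)/(4 + 3) = 2/7. At x=-3: Q = (1·(-3) - 2)/(-3 - 4) = 5/7
Result: (2/7)/(x - 4) + (5/7)/(x + 3)


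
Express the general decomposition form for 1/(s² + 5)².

Repeated quadratic factor: (Ps + Q)/(s² + 5) + (Rs + S)/(s² + 5)²


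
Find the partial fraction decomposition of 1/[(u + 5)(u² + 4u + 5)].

Cover-up at u = -5: P = 1/((-5)² + 4·(-5) + 5) = 1/10. Then Q = -P = -1/10, R = -P·(4 - 5) = 1/10
Result: (1/10)/(u + 5) - ((1/10)u - 1/10)/(u² + 4u + 5)


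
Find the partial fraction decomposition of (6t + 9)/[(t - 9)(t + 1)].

At t=9: P = (6·9 + 9)/(9 + 1) = 63/10. At t=-1: Q = (6·(-1) + 9)/(-1 - 9) = -3/10
Result: (63/10)/(t - 9) - (3/10)/(t + 1)


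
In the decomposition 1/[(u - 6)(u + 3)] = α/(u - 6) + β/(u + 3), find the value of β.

Cover-up at u = -3: β = 1/(-3 - 6) = -1/9


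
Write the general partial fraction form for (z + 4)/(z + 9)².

Repeated linear factor: A/(z + 9) + B/(z + 9)²


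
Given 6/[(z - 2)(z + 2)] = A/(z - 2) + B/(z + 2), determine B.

Cover-up at z = -2: B = 6/(-2 - 2) = -6/4 = -3/2


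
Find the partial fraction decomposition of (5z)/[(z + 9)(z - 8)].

At z=-9: A = (5·(-9) + 0)/(-9 - 8) = 45/17. At z=8: B = (5·8 + 0)/(8 + 9) = 40/17
Result: (45/17)/(z + 9) + (40/17)/(z - 8)


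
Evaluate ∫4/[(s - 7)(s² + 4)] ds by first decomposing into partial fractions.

Cover-up at s=7: A = 4/(7²+4) = 4/53. Coeff matching: B = -4/53, C = -28/53. Decomposition: (4/53)/(s - 7) - ((4/53)s + 28/53)/(s² + 4). Integrate: linear → ln, quadratic → (1/2)ln + arctan: (4/53) ln|(s - 7)| - (2/53) ln(s² + 4) - (14/53) arctan(s/2) + C


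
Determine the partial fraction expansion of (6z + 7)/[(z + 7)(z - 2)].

At z=-7: α = (6·(-7) + 7)/(-7 - 2) = 35/9. At z=2: β = (6·2 + 7)/(2 + 7) = 19/9
Result: (35/9)/(z + 7) + (19/9)/(z - 2)


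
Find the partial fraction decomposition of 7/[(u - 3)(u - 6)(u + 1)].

Using cover-up method: α = -7/12, β = 1/3, γ = 1/4
Result: (-7/12)/(u - 3) + (1/3)/(u - 6) + (1/4)/(u + 1)


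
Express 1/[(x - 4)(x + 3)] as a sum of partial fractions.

1/(x - 4)(x + 3) = A/(x - 4) + B/(x + 3). A = 1/(4 + 3) = 1/7, B = 1/(-3 - 4) = -1/7
Result: (1/7)/(x - 4) - (1/7)/(x + 3)


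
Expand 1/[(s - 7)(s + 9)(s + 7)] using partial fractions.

Using cover-up method: P = 1/224, Q = 1/32, R = -1/28
Result: (1/224)/(s - 7) + (1/32)/(s + 9) - (1/28)/(s + 7)


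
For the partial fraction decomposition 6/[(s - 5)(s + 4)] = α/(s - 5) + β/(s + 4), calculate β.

Cover-up at s = -4: β = 6/(-4 - 5) = -6/9 = -2/3


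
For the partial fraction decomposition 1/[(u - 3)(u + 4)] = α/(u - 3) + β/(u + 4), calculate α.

Cover-up at u = 3: α = 1/(3 + 4) = 1/7


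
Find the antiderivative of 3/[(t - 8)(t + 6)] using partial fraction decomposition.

Decompose: 3/[(t - 8)(t + 6)] = (3/14)/(t - 8) - (3/14)/(t + 6). Integrate each term: (3/14) ln|(t - 8)| - (3/14) ln|(t + 6)| + C


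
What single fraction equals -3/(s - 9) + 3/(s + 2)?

Common denominator (s - 9)(s + 2). Numerator: -3(s + 2) + 3(s - 9) = (-3s - 6) + (3s - 27) = -33
Result: (-33)/[(s - 9)(s + 2)]


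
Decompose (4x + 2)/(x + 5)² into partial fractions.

(4x + 2) = P(x + 5) + Q. At x = -5: Q = 4·(-5) + 2 = -18. Coeff of x: P = 4
Result: 4/(x + 5) - 18/(x + 5)²


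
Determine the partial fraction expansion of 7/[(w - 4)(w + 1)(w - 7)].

Using cover-up method: P = -7/15, Q = 7/40, R = 7/24
Result: (-7/15)/(w - 4) + (7/40)/(w + 1) + (7/24)/(w - 7)


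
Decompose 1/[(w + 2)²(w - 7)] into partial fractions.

Cover-up at w=7: C = 1/(7 + 2)² = 1/81. Cover-up at w=-2: B = 1/(-2 - 7) = -1/9. Comparing w² coeff: A = -C = -1/81
Result: (-1/81)/(w + 2) - (1/9)/(w + 2)² + (1/81)/(w - 7)


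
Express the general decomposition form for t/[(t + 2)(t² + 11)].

Linear + irreducible quadratic: α/(t + 2) + (βt + γ)/(t² + 11)


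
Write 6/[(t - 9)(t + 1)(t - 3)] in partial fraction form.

Using cover-up method: α = 1/10, β = 3/20, γ = -1/4
Result: (1/10)/(t - 9) + (3/20)/(t + 1) - (1/4)/(t - 3)


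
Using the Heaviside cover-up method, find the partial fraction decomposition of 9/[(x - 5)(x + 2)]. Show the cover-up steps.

Cover (x - 5): set x=5, get α = 9/(5 + 2) = 9/7. Cover (x + 2): set x=-2, get β = 9/(-2 - 5) = -9/7.
Result: (9/7)/(x - 5) - (9/7)/(x + 2)


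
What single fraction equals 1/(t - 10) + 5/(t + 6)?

Common denominator (t - 10)(t + 6). Numerator: 1(t + 6) + 5(t - 10) = (t + 6) + (5t - 50) = 6t - 44
Result: (6t - 44)/[(t - 10)(t + 6)]


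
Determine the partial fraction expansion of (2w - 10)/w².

(2w - 10) = αw + β. At w = 0: β = 2·0 - 10 = -10. Coeff of w: α = 2
Result: 2/w - 10/w²


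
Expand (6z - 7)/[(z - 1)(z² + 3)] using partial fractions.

At z=1: A = (6·1 - 7)/(1² + 3) = -1/4. B = -A = 1/4, C = 6 - 1·A = 25/4
Result: (-1/4)/(z - 1) + ((1/4)z + 25/4)/(z² + 3)


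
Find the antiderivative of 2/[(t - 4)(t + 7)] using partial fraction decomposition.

Decompose: 2/[(t - 4)(t + 7)] = (2/11)/(t - 4) - (2/11)/(t + 7). Integrate each term: (2/11) ln|(t - 4)| - (2/11) ln|(t + 7)| + C


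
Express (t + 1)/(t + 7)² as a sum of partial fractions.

(t + 1) = A(t + 7) + B. At t = -7: B = 1·(-7) + 1 = -6. Coeff of t: A = 1
Result: 1/(t + 7) - 6/(t + 7)²


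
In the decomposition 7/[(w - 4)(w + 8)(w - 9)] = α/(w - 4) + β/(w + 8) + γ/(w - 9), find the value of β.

Cover-up at w = -8: β = 7/[(-8 - 4)(-8 - 9)] = 7/[(-12)(-17)] = 7/204


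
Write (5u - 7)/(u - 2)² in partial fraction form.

(5u - 7) = A(u - 2) + B. At u = 2: B = 5·2 - 7 = 3. Coeff of u: A = 5
Result: 5/(u - 2) + 3/(u - 2)²


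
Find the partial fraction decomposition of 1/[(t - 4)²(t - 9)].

Cover-up at t=9: C = 1/(9 - 4)² = 1/25. Cover-up at t=4: B = 1/(4 - 9) = -1/5. Comparing t² coeff: A = -C = -1/25
Result: (-1/25)/(t - 4) - (1/5)/(t - 4)² + (1/25)/(t - 9)


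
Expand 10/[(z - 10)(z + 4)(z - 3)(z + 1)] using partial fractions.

Using Heaviside cover-up: (5/539)/(z - 10) - (5/147)/(z + 4) - (5/98)/(z - 3) + (5/66)/(z + 1)


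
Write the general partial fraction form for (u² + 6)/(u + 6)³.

Repeated linear factor (power 3): A/(u + 6) + B/(u + 6)² + C/(u + 6)³


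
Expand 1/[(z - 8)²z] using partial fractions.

Cover-up at z=0: C = 1/(0 - 8)² = 1/64. Cover-up at z=8: B = 1/(8 - 0) = 1/8. Comparing z² coeff: A = -C = -1/64
Result: (-1/64)/(z - 8) + (1/8)/(z - 8)² + (1/64)/z


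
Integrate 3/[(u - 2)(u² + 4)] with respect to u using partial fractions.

Cover-up at u=2: P = 3/(2²+4) = 3/8. Coeff matching: Q = -3/8, R = -3/4. Decomposition: (3/8)/(u - 2) - ((3/8)u + 3/4)/(u² + 4). Integrate: linear → ln, quadratic → (1/2)ln + arctan: (3/8) ln|(u - 2)| - (3/16) ln(u² + 4) - (3/8) arctan(u/2) + C


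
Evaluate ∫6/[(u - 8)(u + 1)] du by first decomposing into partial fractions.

Decompose: 6/[(u - 8)(u + 1)] = (2/3)/(u - 8) - (2/3)/(u + 1). Integrate each term: (2/3) ln|(u - 8)| - (2/3) ln|(u + 1)| + C


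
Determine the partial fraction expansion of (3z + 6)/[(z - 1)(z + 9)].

At z=1: A = (3·1 + 6)/(1 + 9) = 9/10. At z=-9: B = (3·(-9) + 6)/(-9 - 1) = 21/10
Result: (9/10)/(z - 1) + (21/10)/(z + 9)


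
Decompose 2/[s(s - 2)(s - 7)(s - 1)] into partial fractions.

Using Heaviside cover-up: (-1/7)/s - (1/5)/(s - 2) + (1/105)/(s - 7) + (1/3)/(s - 1)


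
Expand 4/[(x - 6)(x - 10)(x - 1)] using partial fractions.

Using cover-up method: P = -1/5, Q = 1/9, R = 4/45
Result: (-1/5)/(x - 6) + (1/9)/(x - 10) + (4/45)/(x - 1)


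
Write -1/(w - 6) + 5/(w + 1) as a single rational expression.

Common denominator (w - 6)(w + 1). Numerator: -1(w + 1) + 5(w - 6) = (-w - 1) + (5w - 30) = 4w - 31
Result: (4w - 31)/[(w - 6)(w + 1)]


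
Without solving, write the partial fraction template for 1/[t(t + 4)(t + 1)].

Three distinct linear factors: A/t + B/(t + 4) + C/(t + 1)


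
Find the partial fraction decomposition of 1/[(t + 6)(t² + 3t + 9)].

Cover-up at t = -6: P = 1/((-6)² + 3·(-6) + 9) = 1/27. Then Q = -P = -1/27, R = -P·(3 - 6) = 1/9
Result: (1/27)/(t + 6) - ((1/27)t - 1/9)/(t² + 3t + 9)


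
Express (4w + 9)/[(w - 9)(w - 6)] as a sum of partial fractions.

At w=9: A = (4·9 + 9)/(9 - 6) = 15. At w=6: B = (4·6 + 9)/(6 - 9) = -11
Result: 15/(w - 9) - 11/(w - 6)


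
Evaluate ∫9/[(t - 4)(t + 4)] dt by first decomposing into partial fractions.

Decompose: 9/[(t - 4)(t + 4)] = (9/8)/(t - 4) - (9/8)/(t + 4). Integrate each term: (9/8) ln|(t - 4)| - (9/8) ln|(t + 4)| + C


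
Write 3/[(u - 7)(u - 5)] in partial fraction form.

3/(u - 7)(u - 5) = A/(u - 7) + B/(u - 5). A = 3/(7 - 5) = 3/2, B = 3/(5 - 7) = -3/2
Result: (3/2)/(u - 7) - (3/2)/(u - 5)


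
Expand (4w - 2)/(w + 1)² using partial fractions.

(4w - 2) = A(w + 1) + B. At w = -1: B = 4·(-1) - 2 = -6. Coeff of w: A = 4
Result: 4/(w + 1) - 6/(w + 1)²


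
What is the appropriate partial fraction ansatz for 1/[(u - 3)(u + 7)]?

Distinct linear factors: P/(u - 3) + Q/(u + 7)


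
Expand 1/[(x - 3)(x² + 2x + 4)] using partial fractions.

Cover-up at x = 3: A = 1/(3² + 2·3 + 4) = 1/19. Then B = -A = -1/19, C = -A·(2 + 3) = -5/19
Result: (1/19)/(x - 3) - ((1/19)x + 5/19)/(x² + 2x + 4)


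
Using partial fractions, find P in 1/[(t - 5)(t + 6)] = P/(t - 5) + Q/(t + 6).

Cover-up at t = 5: P = 1/(5 + 6) = 1/11


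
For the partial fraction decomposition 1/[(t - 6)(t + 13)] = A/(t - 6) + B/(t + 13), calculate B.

Cover-up at t = -13: B = 1/(-13 - 6) = -1/19


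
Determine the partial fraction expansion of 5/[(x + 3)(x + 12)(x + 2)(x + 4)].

Using Heaviside cover-up: (-5/9)/(x + 3) - (1/144)/(x + 12) + (1/4)/(x + 2) + (5/16)/(x + 4)


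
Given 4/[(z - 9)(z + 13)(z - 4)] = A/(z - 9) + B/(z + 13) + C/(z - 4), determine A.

Cover-up at z = 9: A = 4/[(9 + 13)(9 - 4)] = 4/[(22)(5)] = 4/110 = 2/55


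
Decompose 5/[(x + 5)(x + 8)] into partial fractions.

5/(x + 5)(x + 8) = P/(x + 5) + Q/(x + 8). P = 5/(-5 + 8) = 5/3, Q = 5/(-8 + 5) = -5/3
Result: (5/3)/(x + 5) - (5/3)/(x + 8)


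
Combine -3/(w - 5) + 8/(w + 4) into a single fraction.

Common denominator (w - 5)(w + 4). Numerator: -3(w + 4) + 8(w - 5) = (-3w - 12) + (8w - 40) = 5w - 52
Result: (5w - 52)/[(w - 5)(w + 4)]


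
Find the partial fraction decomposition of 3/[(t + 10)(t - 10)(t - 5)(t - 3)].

Using Heaviside cover-up: (-1/1300)/(t + 10) + (3/700)/(t - 10) - (1/50)/(t - 5) + (3/182)/(t - 3)


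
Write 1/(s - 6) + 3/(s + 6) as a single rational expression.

Common denominator (s - 6)(s + 6). Numerator: 1(s + 6) + 3(s - 6) = (s + 6) + (3s - 18) = 4s - 12
Result: (4s - 12)/[(s - 6)(s + 6)]


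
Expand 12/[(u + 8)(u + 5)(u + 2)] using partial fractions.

Using cover-up method: P = 2/3, Q = -4/3, R = 2/3
Result: (2/3)/(u + 8) - (4/3)/(u + 5) + (2/3)/(u + 2)


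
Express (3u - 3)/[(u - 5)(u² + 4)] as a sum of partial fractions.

At u=5: α = (3·5 - 3)/(5² + 4) = 12/29. β = -α = -12/29, γ = 3 - 5·α = 27/29
Result: (12/29)/(u - 5) - ((12/29)u - 27/29)/(u² + 4)


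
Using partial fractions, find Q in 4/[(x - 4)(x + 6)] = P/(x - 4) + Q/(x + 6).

Cover-up at x = -6: Q = 4/(-6 - 4) = -4/10 = -2/5


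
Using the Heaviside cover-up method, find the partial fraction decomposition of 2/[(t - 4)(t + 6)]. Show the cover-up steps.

Cover (t - 4): set t=4, get A = 2/(4 + 6) = 1/5. Cover (t + 6): set t=-6, get B = 2/(-6 - 4) = -1/5.
Result: (1/5)/(t - 4) - (1/5)/(t + 6)


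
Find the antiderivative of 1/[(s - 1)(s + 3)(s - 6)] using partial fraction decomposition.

Cover-up: P = -1/20, Q = 1/36, R = 1/45. Decomposition: (-1/20)/(s - 1) + (1/36)/(s + 3) + (1/45)/(s - 6). Integrate each term: (-1/20) ln|(s - 1)| + (1/36) ln|(s + 3)| + (1/45) ln|(s - 6)| + C


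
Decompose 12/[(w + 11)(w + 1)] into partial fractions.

12/(w + 11)(w + 1) = A/(w + 11) + B/(w + 1). A = 12/(-11 + 1) = -6/5, B = 12/(-1 + 11) = 6/5
Result: (-6/5)/(w + 11) + (6/5)/(w + 1)


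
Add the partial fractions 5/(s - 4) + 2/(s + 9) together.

Common denominator (s - 4)(s + 9). Numerator: 5(s + 9) + 2(s - 4) = (5s + 45) + (2s - 8) = 7s + 37
Result: (7s + 37)/[(s - 4)(s + 9)]


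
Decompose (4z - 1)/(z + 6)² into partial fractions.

(4z - 1) = A(z + 6) + B. At z = -6: B = 4·(-6) - 1 = -25. Coeff of z: A = 4
Result: 4/(z + 6) - 25/(z + 6)²


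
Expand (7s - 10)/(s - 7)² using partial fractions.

(7s - 10) = P(s - 7) + Q. At s = 7: Q = 7·7 - 10 = 39. Coeff of s: P = 7
Result: 7/(s - 7) + 39/(s - 7)²


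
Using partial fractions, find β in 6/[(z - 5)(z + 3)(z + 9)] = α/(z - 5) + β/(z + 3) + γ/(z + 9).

Cover-up at z = -3: β = 6/[(-3 - 5)(-3 + 9)] = 6/[(-8)(6)] = -6/48 = -1/8


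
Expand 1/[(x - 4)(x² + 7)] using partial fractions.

Cover-up at x = 4: α = 1/(4² + 7) = 1/23. Then β = -α = -1/23, γ = -α·(0 + 4) = -4/23
Result: (1/23)/(x - 4) - ((1/23)x + 4/23)/(x² + 7)


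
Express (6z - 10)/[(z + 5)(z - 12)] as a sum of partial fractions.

At z=-5: α = (6·(-5) - 10)/(-5 - 12) = 40/17. At z=12: β = (6·12 - 10)/(12 + 5) = 62/17
Result: (40/17)/(z + 5) + (62/17)/(z - 12)


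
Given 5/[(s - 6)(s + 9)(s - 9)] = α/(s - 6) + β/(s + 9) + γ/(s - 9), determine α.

Cover-up at s = 6: α = 5/[(6 + 9)(6 - 9)] = 5/[(15)(-3)] = -5/45 = -1/9


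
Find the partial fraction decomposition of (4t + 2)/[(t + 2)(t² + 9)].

At t=-2: A = (4·(-2) + 2)/((-2)² + 9) = -6/13. B = -A = 6/13, C = 4 - (-2)·A = 40/13
Result: (-6/13)/(t + 2) + ((6/13)t + 40/13)/(t² + 9)


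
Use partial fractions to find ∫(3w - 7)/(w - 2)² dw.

Decompose: α = 3, β = 3·2 - 7 = -1, so (3w - 7)/(w - 2)² = 3/(w - 2) - 1/(w - 2)². Integrate: ∫ α/(w - 2) dw = 3 ln|(w - 2)|; ∫ β/(w - 2)² dw = 1/(w - 2). Sum: 3 ln|(w - 2)| + 1/(w - 2) + C


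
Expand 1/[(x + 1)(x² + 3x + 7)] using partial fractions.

Cover-up at x = -1: P = 1/((-1)² + 3·(-1) + 7) = 1/5. Then Q = -P = -1/5, R = -P·(3 - 1) = -2/5
Result: (1/5)/(x + 1) - ((1/5)x + 2/5)/(x² + 3x + 7)


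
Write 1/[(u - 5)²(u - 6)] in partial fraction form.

Cover-up at u=6: R = 1/(6 - 5)² = 1. Cover-up at u=5: Q = 1/(5 - 6) = -1. Comparing u² coeff: P = -R = -1
Result: -1/(u - 5) - 1/(u - 5)² + 1/(u - 6)


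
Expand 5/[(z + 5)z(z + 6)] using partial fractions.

Using cover-up method: α = -1, β = 1/6, γ = 5/6
Result: -1/(z + 5) + (1/6)/z + (5/6)/(z + 6)


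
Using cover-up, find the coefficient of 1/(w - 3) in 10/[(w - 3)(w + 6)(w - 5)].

Cover (w - 3), set w=3: 10/[(3 + 6)(3 - 5)] = -5/9


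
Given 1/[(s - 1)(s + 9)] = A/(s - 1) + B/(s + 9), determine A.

Cover-up at s = 1: A = 1/(1 + 9) = 1/10


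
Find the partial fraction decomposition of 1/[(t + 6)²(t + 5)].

Cover-up at t=-5: C = 1/(-5 + 6)² = 1. Cover-up at t=-6: B = 1/(-6 + 5) = -1. Comparing t² coeff: A = -C = -1
Result: -1/(t + 6) - 1/(t + 6)² + 1/(t + 5)


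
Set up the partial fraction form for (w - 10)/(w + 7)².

Repeated linear factor: A/(w + 7) + B/(w + 7)²


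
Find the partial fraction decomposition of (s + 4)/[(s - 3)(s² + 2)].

At s=3: P = (1·3 + 4)/(3² + 2) = 7/11. Q = -P = -7/11, R = 1 - 3·P = -10/11
Result: (7/11)/(s - 3) - ((7/11)s + 10/11)/(s² + 2)


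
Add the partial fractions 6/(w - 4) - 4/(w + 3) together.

Common denominator (w - 4)(w + 3). Numerator: 6(w + 3) - 4(w - 4) = (6w + 18) - (4w - 16) = 2w + 34
Result: (2w + 34)/[(w - 4)(w + 3)]
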